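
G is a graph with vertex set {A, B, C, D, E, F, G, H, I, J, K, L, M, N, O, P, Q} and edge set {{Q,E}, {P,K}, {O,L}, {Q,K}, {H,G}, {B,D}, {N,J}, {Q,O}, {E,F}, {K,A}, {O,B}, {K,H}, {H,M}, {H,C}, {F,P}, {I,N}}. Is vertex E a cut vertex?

No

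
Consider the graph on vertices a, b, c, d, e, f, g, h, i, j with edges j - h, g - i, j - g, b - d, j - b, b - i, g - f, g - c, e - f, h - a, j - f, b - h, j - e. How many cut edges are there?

3

The edges on the cycle j-b-h-j are not bridges since each lies on that cycle.
But removing g - c disconnects g from c; removing h - a disconnects h from a; removing d - b disconnects d from b — these are bridges.
That makes 3 bridges.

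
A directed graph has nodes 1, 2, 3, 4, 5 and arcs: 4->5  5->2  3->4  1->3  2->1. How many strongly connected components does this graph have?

1

{1, 2, 3, 4, 5} are all mutually reachable — one SCC of size 5.
That gives 1 strongly connected component.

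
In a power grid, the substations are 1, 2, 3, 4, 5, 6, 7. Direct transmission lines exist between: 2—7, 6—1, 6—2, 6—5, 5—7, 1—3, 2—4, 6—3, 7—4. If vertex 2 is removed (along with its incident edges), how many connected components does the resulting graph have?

1

With 2 gone, the remaining components are: {1, 3, 4, 5, 6, 7}.
That is 1 component.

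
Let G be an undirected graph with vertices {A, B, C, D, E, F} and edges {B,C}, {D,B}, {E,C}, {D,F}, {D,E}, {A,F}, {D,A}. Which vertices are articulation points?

Removing D increases the component count from 1 to 2, so D is a cut vertex.
By contrast removing C leaves 1 component; it is not a cut vertex. No other vertex is a cut vertex either.

D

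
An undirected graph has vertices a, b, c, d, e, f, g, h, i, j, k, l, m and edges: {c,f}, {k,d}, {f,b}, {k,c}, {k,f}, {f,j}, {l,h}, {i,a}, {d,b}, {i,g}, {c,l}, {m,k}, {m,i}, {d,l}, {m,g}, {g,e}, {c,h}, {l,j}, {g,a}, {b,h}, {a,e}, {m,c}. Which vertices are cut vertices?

m

Removing m increases the component count from 1 to 2, so m is a cut vertex.
By contrast removing g leaves 1 component; it is not a cut vertex. No other vertex is a cut vertex either.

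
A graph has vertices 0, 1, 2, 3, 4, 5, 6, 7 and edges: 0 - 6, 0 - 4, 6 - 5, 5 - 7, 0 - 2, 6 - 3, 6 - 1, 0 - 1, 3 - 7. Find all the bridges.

The edges on the cycle 6-5-7-3-6 are not bridges since each lies on that cycle.
But removing 0 - 2 disconnects 0 from 2; removing 4 - 0 disconnects 4 from 0 — these are bridges.

0-2, 0-4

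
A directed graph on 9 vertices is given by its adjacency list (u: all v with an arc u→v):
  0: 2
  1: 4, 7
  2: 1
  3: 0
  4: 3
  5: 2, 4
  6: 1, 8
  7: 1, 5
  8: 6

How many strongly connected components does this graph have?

2

{0, 1, 2, 3, 4, 5, 7} are all mutually reachable — one SCC of size 7.
{6, 8} are all mutually reachable — one SCC of size 2.
That gives 2 strongly connected components.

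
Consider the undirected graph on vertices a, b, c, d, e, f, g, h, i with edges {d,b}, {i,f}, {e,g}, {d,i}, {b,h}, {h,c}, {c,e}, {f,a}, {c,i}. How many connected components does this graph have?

1

Starting from a we can reach a, b, c, d, e, f, g, h, i. That is one component of size 9.
Total: 1 component.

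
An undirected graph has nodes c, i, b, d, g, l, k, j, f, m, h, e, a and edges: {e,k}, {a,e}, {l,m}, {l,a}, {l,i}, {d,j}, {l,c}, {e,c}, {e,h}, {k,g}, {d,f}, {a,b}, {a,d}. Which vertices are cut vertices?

a, d, e, k, l

Removing a increases the component count from 1 to 3, so a is a cut vertex.
Removing d increases the component count from 1 to 3, so d is a cut vertex.
Removing e increases the component count from 1 to 3, so e is a cut vertex.
Likewise k, l are cut vertices.
By contrast removing c leaves 1 component; it is not a cut vertex. No other vertex is a cut vertex either.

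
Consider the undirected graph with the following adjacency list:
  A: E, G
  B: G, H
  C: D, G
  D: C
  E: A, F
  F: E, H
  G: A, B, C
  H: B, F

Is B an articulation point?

No

Deleting B leaves 1 component (was 1) (its neighbors G, H remain connected to each other), so B is not a cut vertex.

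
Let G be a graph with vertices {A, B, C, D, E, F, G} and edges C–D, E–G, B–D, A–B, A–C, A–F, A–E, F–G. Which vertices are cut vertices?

Removing A increases the component count from 1 to 2, so A is a cut vertex.
By contrast removing B leaves 1 component; it is not a cut vertex. No other vertex is a cut vertex either.

A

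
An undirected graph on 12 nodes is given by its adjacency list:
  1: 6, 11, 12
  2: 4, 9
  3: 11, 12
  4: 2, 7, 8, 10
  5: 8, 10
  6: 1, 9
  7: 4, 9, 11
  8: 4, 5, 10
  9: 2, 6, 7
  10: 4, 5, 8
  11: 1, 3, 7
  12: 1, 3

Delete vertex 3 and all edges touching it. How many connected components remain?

1

With 3 gone, the remaining components are: {1, 2, 4, 5, 6, 7, 8, 9, 10, 11, 12}.
That is 1 component.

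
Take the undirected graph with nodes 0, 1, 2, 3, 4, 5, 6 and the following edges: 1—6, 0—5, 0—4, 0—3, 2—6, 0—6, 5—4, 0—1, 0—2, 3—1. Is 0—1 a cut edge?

No

After removing 0—1, the path 0-3-1 still connects them, so the edge is not a bridge.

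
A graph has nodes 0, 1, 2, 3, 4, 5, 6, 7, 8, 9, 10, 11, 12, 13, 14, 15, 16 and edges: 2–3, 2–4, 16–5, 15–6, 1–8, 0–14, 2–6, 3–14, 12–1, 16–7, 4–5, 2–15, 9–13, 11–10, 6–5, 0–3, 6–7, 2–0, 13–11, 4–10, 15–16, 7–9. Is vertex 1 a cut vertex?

Deleting 1 raises the number of components from 2 to 3, so 1 is a cut vertex.

Yes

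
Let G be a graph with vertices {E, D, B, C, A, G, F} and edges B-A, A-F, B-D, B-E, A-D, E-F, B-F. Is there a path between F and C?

The component containing F is {A, B, D, E, F}, and C is not in it.

No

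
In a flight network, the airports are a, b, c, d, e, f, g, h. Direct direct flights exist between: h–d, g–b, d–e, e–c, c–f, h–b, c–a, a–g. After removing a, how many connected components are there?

With a gone, the remaining components are: {b, c, d, e, f, g, h}.
That is 1 component.

1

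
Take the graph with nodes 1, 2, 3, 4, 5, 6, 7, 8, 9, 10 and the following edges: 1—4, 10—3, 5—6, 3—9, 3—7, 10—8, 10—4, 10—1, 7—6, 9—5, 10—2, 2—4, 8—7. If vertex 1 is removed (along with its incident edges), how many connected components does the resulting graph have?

With 1 gone, the remaining components are: {2, 3, 4, 5, 6, 7, 8, 9, 10}.
That is 1 component.

1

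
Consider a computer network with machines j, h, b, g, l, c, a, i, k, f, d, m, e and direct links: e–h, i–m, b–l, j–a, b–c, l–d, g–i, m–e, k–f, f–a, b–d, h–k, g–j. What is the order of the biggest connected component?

9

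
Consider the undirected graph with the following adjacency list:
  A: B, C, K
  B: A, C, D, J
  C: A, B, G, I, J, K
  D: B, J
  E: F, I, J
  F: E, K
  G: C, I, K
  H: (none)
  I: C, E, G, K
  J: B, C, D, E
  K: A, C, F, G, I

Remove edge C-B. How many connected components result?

2

C and B are still connected via C-A-B, so the component count stays at 2.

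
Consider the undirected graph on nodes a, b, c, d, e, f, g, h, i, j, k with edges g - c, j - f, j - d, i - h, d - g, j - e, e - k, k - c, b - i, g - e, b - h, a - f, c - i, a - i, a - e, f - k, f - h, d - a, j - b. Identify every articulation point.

Removing a, for instance, still leaves 1 component. No single vertex removal increases the component count — the graph has no articulation points.

none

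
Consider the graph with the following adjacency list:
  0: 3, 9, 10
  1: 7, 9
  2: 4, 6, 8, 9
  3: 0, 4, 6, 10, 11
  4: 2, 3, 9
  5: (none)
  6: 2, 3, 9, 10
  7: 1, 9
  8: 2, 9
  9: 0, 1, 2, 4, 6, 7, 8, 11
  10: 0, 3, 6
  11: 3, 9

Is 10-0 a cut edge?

No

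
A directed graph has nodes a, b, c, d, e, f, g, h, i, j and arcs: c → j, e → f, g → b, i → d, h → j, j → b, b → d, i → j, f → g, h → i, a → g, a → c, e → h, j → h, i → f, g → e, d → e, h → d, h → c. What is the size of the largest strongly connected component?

9

{b, c, d, e, f, g, h, i, j} are all mutually reachable — one SCC of size 9.
{a} is an SCC by itself.
The largest has 9 vertices.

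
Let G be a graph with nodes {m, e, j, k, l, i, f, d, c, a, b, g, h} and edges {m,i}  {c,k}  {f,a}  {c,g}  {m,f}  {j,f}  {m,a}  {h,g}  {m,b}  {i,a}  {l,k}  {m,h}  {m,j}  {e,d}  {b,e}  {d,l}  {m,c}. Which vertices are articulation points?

m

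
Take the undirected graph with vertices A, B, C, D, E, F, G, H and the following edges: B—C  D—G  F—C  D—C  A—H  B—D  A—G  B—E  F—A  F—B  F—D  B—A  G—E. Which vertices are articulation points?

Removing A increases the component count from 1 to 2, so A is a cut vertex.
By contrast removing D leaves 1 component; it is not a cut vertex. No other vertex is a cut vertex either.

A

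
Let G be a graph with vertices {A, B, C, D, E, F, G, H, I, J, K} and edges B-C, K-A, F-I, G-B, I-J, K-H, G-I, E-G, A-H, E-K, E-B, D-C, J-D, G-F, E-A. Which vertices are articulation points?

E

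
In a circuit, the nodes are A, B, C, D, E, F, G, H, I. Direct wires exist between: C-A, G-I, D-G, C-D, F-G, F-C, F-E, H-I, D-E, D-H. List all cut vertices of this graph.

C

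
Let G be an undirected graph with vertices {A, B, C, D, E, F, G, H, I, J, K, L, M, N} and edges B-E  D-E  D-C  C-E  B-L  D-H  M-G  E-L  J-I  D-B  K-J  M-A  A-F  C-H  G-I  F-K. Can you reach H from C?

From C we can reach B, C, D, E, H, L, which includes H.

Yes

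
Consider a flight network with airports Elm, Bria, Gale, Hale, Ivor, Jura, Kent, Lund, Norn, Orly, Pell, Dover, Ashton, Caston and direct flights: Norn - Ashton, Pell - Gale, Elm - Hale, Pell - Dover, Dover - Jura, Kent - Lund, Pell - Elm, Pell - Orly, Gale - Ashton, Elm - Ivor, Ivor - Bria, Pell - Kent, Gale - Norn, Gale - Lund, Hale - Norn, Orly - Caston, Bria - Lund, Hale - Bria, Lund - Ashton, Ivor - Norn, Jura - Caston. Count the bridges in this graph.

The edges on the cycle Pell-Dover-Jura-Caston-Orly-Pell are not bridges since each lies on that cycle.
Every edge lies on some cycle, so there are no bridges.

0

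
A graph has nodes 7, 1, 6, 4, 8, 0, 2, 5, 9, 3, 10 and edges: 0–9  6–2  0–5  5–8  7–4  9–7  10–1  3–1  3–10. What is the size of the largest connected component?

Starting from 2 we can reach 2, 6. That is one component of size 2.
Starting from 1 we can reach 1, 3, 10. That is one component of size 3.
Starting from 0 we can reach 0, 4, 5, 7, 8, 9. That is one component of size 6.
The largest has 6 vertices.

6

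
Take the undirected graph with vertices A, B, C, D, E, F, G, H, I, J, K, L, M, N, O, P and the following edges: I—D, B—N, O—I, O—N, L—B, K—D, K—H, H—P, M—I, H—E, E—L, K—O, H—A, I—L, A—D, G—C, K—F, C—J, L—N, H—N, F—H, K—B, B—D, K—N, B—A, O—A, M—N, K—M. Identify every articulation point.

C, H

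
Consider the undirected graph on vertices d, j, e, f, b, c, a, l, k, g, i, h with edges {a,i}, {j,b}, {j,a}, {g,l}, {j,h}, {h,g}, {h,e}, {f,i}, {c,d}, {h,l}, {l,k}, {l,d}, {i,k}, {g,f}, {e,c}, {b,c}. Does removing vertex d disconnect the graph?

No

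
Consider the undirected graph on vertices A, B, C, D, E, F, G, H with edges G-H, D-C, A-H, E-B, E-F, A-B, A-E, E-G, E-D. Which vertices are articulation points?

Removing D increases the component count from 1 to 2, so D is a cut vertex.
Removing E increases the component count from 1 to 3, so E is a cut vertex.
By contrast removing C leaves 1 component; it is not a cut vertex. No other vertex is a cut vertex either.

D, E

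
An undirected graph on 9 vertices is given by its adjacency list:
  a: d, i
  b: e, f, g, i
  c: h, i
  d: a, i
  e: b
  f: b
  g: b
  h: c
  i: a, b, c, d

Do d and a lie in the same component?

Yes

From d we can reach a, b, c, d, e, f, g, h, i, which includes a.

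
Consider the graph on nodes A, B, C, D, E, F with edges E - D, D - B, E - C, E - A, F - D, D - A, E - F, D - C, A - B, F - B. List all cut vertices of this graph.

Removing C, for instance, still leaves 1 component. No single vertex removal increases the component count — the graph has no articulation points.

none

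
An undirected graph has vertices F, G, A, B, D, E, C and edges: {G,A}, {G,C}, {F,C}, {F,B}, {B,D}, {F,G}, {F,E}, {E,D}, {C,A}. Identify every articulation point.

Removing F increases the component count from 1 to 2, so F is a cut vertex.
By contrast removing E leaves 1 component; it is not a cut vertex. No other vertex is a cut vertex either.

F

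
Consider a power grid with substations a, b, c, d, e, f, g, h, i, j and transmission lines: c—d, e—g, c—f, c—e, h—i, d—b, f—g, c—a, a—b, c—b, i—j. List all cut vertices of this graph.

Removing c increases the component count from 2 to 3, so c is a cut vertex.
Removing i increases the component count from 2 to 3, so i is a cut vertex.
By contrast removing e leaves 2 components; it is not a cut vertex. No other vertex is a cut vertex either.

c, i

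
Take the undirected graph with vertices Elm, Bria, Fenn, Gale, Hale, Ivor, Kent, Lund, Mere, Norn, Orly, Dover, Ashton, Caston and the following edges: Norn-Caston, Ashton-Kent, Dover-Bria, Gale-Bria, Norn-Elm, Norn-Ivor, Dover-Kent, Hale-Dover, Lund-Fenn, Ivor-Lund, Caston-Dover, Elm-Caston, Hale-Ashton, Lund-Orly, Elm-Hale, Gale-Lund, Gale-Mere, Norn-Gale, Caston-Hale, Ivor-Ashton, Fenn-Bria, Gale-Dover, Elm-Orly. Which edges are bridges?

Gale-Mere

The edges on the cycle Norn-Ivor-Ashton-Hale-Caston-Elm-Norn are not bridges since each lies on that cycle.
But removing Mere-Gale disconnects Mere from Gale — this is a bridge.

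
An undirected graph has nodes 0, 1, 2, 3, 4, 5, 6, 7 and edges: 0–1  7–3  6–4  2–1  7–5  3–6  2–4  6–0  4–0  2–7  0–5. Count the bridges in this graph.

0

The edges on the cycle 7-3-6-4-0-5-7 are not bridges since each lies on that cycle.
Every edge lies on some cycle, so there are no bridges.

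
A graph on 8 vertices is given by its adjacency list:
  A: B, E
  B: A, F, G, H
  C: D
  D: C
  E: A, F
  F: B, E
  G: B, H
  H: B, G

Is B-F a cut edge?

No

After removing B-F, the path B-A-E-F still connects them, so the edge is not a bridge.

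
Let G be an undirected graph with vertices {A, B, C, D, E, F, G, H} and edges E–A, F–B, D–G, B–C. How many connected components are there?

4

H is isolated — a component by itself.
Starting from A we can reach A, E. That is one component of size 2.
Starting from D we can reach D, G. That is one component of size 2.
Starting from B we can reach B, C, F. That is one component of size 3.
Total: 4 components.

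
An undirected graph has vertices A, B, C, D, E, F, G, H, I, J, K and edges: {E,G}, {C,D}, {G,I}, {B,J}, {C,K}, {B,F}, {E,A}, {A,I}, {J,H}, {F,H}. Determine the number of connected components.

3

Starting from C we can reach C, D, K. That is one component of size 3.
Starting from B we can reach B, F, H, J. That is one component of size 4.
Starting from A we can reach A, E, G, I. That is one component of size 4.
Total: 3 components.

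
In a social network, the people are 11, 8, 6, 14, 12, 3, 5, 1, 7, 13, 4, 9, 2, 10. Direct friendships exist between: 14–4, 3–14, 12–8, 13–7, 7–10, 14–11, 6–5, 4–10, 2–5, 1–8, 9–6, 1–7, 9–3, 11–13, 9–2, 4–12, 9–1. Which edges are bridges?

none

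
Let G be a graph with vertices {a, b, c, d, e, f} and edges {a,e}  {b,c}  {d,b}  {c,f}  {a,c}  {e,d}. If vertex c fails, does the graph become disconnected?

Deleting c raises the number of components from 1 to 2, so c is a cut vertex.

Yes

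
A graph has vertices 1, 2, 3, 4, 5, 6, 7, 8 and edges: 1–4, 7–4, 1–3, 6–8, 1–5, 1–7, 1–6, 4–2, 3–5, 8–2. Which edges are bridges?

none

The edges on the cycle 1-3-5-1 are not bridges since each lies on that cycle.
Every edge lies on some cycle, so there are no bridges.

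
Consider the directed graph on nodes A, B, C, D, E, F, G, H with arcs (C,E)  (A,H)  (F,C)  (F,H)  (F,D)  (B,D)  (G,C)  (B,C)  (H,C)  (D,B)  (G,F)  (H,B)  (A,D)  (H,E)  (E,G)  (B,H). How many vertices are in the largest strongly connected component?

{B, C, D, E, F, G, H} are all mutually reachable — one SCC of size 7.
{A} is an SCC by itself.
The largest has 7 vertices.

7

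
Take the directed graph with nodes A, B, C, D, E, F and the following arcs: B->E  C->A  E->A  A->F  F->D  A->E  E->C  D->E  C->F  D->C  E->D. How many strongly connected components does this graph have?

{A, C, D, E, F} are all mutually reachable — one SCC of size 5.
{B} is an SCC by itself.
That gives 2 strongly connected components.

2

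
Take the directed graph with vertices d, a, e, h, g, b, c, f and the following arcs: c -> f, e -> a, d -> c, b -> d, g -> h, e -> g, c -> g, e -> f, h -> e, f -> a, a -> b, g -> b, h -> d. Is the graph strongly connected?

From f we can reach every vertex (a, b, c, d, e, f, g, h), and every vertex can reach f (a, b, c, d, e, f, g, h). So the whole graph is one strongly connected component.

Yes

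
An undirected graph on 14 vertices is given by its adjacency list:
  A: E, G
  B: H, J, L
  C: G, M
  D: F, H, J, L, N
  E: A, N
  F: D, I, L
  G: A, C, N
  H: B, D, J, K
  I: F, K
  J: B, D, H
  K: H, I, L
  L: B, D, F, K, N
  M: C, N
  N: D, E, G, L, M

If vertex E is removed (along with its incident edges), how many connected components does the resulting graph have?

With E gone, the remaining components are: {A, B, C, D, F, G, H, I, J, K, L, M, N}.
That is 1 component.

1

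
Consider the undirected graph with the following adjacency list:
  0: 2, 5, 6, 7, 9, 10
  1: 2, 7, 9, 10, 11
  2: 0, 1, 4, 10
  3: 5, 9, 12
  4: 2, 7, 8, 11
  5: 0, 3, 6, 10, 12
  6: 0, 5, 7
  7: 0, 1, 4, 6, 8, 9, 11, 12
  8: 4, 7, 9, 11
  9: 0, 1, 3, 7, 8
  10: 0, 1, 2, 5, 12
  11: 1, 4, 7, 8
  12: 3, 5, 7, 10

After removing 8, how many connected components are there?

1

With 8 gone, the remaining components are: {0, 1, 2, 3, 4, 5, 6, 7, 9, 10, 11, 12}.
That is 1 component.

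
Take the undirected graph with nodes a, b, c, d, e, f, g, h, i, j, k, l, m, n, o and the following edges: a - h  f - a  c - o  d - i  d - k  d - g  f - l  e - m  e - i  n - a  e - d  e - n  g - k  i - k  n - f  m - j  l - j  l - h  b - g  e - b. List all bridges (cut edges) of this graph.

c-o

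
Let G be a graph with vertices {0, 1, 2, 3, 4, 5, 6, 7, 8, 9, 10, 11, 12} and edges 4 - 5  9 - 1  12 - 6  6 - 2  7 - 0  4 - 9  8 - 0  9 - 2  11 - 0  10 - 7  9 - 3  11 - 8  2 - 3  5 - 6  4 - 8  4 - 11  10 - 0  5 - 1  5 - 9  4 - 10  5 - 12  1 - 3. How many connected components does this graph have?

Starting from 0 we can reach 0, 1, 2, 3, 4, 5, 6, 7, 8, 9, 10, 11, 12. That is one component of size 13.
Total: 1 component.

1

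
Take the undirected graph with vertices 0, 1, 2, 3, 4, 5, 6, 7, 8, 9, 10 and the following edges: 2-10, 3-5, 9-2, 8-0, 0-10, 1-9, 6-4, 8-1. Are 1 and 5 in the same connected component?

The component containing 1 is {0, 1, 2, 8, 9, 10}, and 5 is not in it.

No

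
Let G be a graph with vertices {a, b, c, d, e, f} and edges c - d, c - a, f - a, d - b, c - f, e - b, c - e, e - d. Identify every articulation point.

c

Removing c increases the component count from 1 to 2, so c is a cut vertex.
By contrast removing b leaves 1 component; it is not a cut vertex. No other vertex is a cut vertex either.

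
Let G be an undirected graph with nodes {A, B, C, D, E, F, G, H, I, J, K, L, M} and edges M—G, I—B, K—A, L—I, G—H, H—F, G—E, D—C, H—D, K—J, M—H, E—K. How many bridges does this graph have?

The edges on the cycle M-G-H-M are not bridges since each lies on that cycle.
But removing E—K disconnects E from K; removing I—B disconnects I from B; removing H—D disconnects H from D; removing K—J disconnects K from J — these are bridges.
In total 9 edges are bridges.

9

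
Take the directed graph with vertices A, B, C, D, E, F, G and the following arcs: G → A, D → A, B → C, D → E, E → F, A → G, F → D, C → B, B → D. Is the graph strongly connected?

There is no directed path from E to B, so the graph is not strongly connected.

No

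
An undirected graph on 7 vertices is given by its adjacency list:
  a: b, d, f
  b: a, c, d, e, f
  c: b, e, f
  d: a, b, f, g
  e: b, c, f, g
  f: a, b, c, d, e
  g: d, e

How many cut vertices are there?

0

Removing d, for instance, still leaves 1 component. No single vertex removal increases the component count — the graph has no articulation points.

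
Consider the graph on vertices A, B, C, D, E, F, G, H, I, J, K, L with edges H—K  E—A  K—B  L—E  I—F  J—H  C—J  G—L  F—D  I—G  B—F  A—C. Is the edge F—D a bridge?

Removing F—D leaves no path between F and D: the component count goes from 1 to 2. So it is a bridge.

Yes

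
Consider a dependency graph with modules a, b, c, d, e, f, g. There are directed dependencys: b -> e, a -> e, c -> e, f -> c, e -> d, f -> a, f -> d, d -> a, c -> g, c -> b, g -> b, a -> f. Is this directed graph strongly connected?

From a we can reach every vertex (a, b, c, d, e, f, g), and every vertex can reach a (a, b, c, d, e, f, g). So the whole graph is one strongly connected component.

Yes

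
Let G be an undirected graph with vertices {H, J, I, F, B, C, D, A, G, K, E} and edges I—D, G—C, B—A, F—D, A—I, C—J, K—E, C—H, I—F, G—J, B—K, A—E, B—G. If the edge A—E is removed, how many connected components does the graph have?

A and E are still connected via A-B-K-E, so the component count stays at 1.

1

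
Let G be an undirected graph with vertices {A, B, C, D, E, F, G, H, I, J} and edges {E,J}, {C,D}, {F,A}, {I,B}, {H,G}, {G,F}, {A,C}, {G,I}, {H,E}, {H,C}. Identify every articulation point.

C, E, G, H, I

Removing C increases the component count from 1 to 2, so C is a cut vertex.
Removing E increases the component count from 1 to 2, so E is a cut vertex.
Removing G increases the component count from 1 to 2, so G is a cut vertex.
Likewise H, I are cut vertices.
By contrast removing F leaves 1 component; it is not a cut vertex. No other vertex is a cut vertex either.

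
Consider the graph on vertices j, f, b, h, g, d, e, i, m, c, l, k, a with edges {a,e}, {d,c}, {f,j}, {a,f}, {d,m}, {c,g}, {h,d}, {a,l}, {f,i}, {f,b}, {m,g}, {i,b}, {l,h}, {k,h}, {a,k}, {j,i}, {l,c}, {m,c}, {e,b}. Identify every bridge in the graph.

none

The edges on the cycle f-j-i-f are not bridges since each lies on that cycle.
Every edge lies on some cycle, so there are no bridges.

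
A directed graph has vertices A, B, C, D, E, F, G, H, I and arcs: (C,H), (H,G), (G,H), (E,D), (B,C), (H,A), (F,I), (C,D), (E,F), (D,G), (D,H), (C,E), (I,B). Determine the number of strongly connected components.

4

{B, C, E, F, I} are all mutually reachable — one SCC of size 5.
{G, H} are all mutually reachable — one SCC of size 2.
{D} is an SCC by itself.
{A} is an SCC by itself.
That gives 4 strongly connected components.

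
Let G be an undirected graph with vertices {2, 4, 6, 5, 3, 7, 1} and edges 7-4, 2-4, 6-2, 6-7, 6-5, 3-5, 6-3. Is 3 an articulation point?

Deleting 3 leaves 2 components (was 2), so 3 is not a cut vertex.

No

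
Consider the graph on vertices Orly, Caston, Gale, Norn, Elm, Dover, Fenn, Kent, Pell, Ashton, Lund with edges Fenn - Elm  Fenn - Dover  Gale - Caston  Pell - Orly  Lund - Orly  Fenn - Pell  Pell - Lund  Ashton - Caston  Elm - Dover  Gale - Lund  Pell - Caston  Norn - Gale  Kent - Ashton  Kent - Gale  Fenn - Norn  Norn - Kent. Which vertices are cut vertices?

Fenn

Removing Fenn increases the component count from 1 to 2, so Fenn is a cut vertex.
By contrast removing Elm leaves 1 component; it is not a cut vertex. No other vertex is a cut vertex either.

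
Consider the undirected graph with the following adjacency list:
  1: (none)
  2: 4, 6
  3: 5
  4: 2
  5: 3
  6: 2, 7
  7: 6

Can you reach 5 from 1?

No

The component containing 1 is {1}, and 5 is not in it.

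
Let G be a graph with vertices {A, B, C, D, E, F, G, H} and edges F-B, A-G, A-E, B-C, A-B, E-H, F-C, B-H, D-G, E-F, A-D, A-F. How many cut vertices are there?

1

Removing A increases the component count from 1 to 2, so A is a cut vertex.
By contrast removing C leaves 1 component; it is not a cut vertex. No other vertex is a cut vertex either.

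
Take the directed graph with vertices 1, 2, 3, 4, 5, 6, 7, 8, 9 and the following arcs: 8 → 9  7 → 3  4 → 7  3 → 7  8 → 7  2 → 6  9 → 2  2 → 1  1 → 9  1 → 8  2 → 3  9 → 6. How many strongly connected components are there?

5

{1, 2, 8, 9} are all mutually reachable — one SCC of size 4.
{3, 7} are all mutually reachable — one SCC of size 2.
{5} is an SCC by itself.
{6} is an SCC by itself.
{4} is an SCC by itself.
That gives 5 strongly connected components.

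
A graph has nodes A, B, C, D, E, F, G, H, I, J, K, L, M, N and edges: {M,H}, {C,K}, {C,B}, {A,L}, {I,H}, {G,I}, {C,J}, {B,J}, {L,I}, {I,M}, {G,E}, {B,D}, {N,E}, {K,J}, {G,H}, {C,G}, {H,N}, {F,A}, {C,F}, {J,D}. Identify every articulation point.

Removing C increases the component count from 1 to 2, so C is a cut vertex.
By contrast removing D leaves 1 component; it is not a cut vertex. No other vertex is a cut vertex either.

C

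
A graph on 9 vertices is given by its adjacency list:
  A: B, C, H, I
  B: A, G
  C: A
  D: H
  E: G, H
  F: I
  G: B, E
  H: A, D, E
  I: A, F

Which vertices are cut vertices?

Removing A increases the component count from 1 to 3, so A is a cut vertex.
Removing H increases the component count from 1 to 2, so H is a cut vertex.
Removing I increases the component count from 1 to 2, so I is a cut vertex.
By contrast removing D leaves 1 component; it is not a cut vertex. No other vertex is a cut vertex either.

A, H, I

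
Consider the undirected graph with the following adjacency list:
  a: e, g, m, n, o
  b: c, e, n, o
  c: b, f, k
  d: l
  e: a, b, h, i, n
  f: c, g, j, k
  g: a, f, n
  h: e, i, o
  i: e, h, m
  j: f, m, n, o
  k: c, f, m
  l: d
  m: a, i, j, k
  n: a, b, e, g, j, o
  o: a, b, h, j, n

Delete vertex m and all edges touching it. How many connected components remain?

2

With m gone, the remaining components are: {d, l}; {a, b, c, e, f, g, h, i, j, k, n, o}.
That is 2 components.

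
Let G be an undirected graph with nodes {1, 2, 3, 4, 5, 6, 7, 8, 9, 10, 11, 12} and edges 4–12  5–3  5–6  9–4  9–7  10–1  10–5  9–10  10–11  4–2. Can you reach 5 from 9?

Yes

From 9 we can reach 1, 2, 3, 4, 5, 6, 7, 9, 10, 11, 12, which includes 5.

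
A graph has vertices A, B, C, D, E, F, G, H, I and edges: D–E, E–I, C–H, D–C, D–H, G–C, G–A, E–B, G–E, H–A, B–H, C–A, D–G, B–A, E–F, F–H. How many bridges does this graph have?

The edges on the cycle G-E-B-H-C-G are not bridges since each lies on that cycle.
But removing E–I disconnects E from I — this is a bridge.

1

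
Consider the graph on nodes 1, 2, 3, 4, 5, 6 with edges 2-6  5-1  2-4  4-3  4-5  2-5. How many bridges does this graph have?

3

The edges on the cycle 2-4-5-2 are not bridges since each lies on that cycle.
But removing 4-3 disconnects 4 from 3; removing 5-1 disconnects 5 from 1; removing 2-6 disconnects 2 from 6 — these are bridges.
That makes 3 bridges.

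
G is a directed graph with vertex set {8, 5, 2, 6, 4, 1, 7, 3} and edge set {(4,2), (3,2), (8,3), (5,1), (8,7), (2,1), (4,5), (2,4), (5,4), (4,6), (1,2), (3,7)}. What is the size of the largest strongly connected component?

4

{1, 2, 4, 5} are all mutually reachable — one SCC of size 4.
{7} is an SCC by itself.
{8} is an SCC by itself.
{3} is an SCC by itself.
{6} is an SCC by itself.
The largest has 4 vertices.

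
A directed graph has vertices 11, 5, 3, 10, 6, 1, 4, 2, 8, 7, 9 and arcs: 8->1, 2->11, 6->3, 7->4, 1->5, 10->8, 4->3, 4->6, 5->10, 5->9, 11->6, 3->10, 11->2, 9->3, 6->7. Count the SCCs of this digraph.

{1, 3, 5, 8, 9, 10} are all mutually reachable — one SCC of size 6.
{4, 6, 7} are all mutually reachable — one SCC of size 3.
{2, 11} are all mutually reachable — one SCC of size 2.
That gives 3 strongly connected components.

3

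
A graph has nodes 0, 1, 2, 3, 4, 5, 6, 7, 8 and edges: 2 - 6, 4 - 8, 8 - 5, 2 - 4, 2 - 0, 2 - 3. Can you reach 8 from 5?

Yes

From 5 we can reach 0, 2, 3, 4, 5, 6, 8, which includes 8.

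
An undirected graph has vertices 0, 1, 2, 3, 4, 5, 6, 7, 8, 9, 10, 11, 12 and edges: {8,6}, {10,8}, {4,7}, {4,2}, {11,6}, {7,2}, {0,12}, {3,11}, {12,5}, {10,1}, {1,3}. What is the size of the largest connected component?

9 is isolated — a component by itself.
Starting from 2 we can reach 2, 4, 7. That is one component of size 3.
Starting from 0 we can reach 0, 5, 12. That is one component of size 3.
Starting from 1 we can reach 1, 3, 6, 8, 10, 11. That is one component of size 6.
The largest has 6 vertices.

6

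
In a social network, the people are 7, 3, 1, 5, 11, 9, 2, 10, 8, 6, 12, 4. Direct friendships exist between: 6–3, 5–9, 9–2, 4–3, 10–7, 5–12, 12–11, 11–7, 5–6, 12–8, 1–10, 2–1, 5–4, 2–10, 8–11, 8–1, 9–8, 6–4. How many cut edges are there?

0

The edges on the cycle 5-6-3-4-5 are not bridges since each lies on that cycle.
Every edge lies on some cycle, so there are no bridges.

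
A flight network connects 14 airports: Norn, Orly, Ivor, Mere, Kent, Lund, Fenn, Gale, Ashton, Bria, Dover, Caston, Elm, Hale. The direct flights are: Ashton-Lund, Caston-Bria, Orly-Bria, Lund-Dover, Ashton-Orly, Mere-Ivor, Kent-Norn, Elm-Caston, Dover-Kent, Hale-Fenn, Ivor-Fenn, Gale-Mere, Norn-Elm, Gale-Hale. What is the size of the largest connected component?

9

Starting from Fenn we can reach Fenn, Gale, Hale, Ivor, Mere. That is one component of size 5.
Starting from Elm we can reach Elm, Bria, Kent, Lund, Norn, Orly, Dover, Ashton, Caston. That is one component of size 9.
The largest has 9 vertices.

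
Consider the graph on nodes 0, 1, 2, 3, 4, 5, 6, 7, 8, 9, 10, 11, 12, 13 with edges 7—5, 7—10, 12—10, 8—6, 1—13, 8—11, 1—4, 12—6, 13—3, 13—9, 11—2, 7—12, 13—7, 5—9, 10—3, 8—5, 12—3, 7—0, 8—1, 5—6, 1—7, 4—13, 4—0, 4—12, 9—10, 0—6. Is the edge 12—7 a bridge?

After removing 12—7, the path 12-10-7 still connects them, so the edge is not a bridge.

No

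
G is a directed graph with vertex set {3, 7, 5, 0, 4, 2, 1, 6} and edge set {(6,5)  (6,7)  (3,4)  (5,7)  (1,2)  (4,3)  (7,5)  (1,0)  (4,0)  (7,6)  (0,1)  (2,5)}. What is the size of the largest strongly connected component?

{5, 6, 7} are all mutually reachable — one SCC of size 3.
{3, 4} are all mutually reachable — one SCC of size 2.
{0, 1} are all mutually reachable — one SCC of size 2.
{2} is an SCC by itself.
The largest has 3 vertices.

3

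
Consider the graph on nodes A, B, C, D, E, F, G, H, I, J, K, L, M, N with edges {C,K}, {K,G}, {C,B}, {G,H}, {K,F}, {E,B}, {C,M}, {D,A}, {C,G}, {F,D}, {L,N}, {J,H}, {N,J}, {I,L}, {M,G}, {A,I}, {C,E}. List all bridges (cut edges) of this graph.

The edges on the cycle C-E-B-C are not bridges since each lies on that cycle.
Every edge lies on some cycle, so there are no bridges.

none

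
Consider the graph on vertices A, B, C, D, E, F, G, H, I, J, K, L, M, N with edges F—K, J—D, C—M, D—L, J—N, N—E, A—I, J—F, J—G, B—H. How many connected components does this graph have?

4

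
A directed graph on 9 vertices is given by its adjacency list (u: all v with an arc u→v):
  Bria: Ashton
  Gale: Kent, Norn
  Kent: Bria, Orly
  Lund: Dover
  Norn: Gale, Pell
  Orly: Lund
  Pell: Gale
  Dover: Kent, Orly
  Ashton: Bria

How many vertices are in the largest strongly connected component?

{Kent, Lund, Orly, Dover} are all mutually reachable — one SCC of size 4.
{Gale, Norn, Pell} are all mutually reachable — one SCC of size 3.
{Bria, Ashton} are all mutually reachable — one SCC of size 2.
The largest has 4 vertices.

4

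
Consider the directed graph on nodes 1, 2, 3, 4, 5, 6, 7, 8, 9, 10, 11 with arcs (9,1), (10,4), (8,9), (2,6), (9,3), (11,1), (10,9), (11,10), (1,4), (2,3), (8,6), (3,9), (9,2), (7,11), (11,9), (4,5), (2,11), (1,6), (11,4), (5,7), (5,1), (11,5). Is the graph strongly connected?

No

There is no directed path from 5 to 8, so the graph is not strongly connected.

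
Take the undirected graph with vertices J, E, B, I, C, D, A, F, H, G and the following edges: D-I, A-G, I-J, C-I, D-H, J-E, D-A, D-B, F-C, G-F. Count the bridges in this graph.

The edges on the cycle D-A-G-F-C-I-D are not bridges since each lies on that cycle.
But removing E-J disconnects E from J; removing D-H disconnects D from H; removing I-J disconnects I from J; removing D-B disconnects D from B — these are bridges.
That makes 4 bridges.

4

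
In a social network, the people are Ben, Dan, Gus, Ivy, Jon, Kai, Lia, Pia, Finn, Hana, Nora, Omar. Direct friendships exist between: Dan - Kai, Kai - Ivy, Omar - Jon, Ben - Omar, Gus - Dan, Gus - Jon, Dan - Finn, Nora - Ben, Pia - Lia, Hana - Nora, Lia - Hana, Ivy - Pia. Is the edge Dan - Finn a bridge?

Removing Dan - Finn leaves no path between Dan and Finn: the component count goes from 1 to 2. So it is a bridge.

Yes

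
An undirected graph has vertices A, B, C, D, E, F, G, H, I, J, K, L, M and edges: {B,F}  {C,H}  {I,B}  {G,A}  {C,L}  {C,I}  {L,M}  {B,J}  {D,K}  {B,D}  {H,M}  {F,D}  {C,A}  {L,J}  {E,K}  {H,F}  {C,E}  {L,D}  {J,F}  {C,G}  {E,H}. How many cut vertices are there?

Removing C increases the component count from 1 to 2, so C is a cut vertex.
By contrast removing J leaves 1 component; it is not a cut vertex. No other vertex is a cut vertex either.

1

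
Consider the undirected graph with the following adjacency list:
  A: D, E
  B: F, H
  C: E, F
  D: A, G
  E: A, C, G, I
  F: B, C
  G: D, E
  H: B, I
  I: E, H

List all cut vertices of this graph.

Removing E increases the component count from 1 to 2, so E is a cut vertex.
By contrast removing I leaves 1 component; it is not a cut vertex. No other vertex is a cut vertex either.

E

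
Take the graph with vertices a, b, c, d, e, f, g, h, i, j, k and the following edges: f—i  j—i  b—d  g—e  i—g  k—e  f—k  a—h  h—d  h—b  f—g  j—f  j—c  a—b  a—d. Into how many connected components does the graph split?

Starting from a we can reach a, b, d, h. That is one component of size 4.
Starting from c we can reach c, e, f, g, i, j, k. That is one component of size 7.
Total: 2 components.

2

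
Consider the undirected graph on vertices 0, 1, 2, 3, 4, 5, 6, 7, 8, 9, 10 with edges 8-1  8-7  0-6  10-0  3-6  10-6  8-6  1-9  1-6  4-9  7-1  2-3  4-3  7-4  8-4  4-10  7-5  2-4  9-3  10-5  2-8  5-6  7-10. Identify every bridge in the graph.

The edges on the cycle 8-7-1-9-3-6-8 are not bridges since each lies on that cycle.
Every edge lies on some cycle, so there are no bridges.

none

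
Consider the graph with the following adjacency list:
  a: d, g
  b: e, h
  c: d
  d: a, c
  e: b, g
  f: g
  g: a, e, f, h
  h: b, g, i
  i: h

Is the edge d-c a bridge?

Removing d-c leaves no path between d and c: the component count goes from 1 to 2. So it is a bridge.

Yes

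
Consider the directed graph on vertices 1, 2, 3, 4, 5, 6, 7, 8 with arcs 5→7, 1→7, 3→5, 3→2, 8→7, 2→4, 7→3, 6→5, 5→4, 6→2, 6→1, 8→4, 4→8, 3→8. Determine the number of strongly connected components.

{2, 3, 4, 5, 7, 8} are all mutually reachable — one SCC of size 6.
{6} is an SCC by itself.
{1} is an SCC by itself.
That gives 3 strongly connected components.

3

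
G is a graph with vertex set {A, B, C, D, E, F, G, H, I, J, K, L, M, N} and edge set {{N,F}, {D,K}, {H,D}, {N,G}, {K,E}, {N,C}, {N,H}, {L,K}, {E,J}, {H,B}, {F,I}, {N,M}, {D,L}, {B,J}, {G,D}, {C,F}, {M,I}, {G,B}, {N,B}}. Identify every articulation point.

Removing N increases the component count from 2 to 3, so N is a cut vertex.
By contrast removing B leaves 2 components; it is not a cut vertex. No other vertex is a cut vertex either.

N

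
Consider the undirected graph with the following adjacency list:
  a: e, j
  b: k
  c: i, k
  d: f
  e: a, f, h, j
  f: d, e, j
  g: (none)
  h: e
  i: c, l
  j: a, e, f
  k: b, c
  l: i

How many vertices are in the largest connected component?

6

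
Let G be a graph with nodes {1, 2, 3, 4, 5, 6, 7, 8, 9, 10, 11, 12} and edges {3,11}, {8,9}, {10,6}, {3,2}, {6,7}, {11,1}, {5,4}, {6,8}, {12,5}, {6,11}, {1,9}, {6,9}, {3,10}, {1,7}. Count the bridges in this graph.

3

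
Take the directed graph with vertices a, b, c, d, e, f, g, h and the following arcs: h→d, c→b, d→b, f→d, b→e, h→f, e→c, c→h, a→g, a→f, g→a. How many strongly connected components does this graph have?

2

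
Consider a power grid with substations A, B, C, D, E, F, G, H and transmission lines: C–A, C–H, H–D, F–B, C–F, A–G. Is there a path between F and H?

Yes

From F we can reach A, B, C, D, F, G, H, which includes H.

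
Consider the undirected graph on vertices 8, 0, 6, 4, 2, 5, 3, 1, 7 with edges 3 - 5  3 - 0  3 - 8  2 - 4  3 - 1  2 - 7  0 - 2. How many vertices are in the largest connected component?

6 is isolated — a component by itself.
Starting from 0 we can reach 0, 1, 2, 3, 4, 5, 7, 8. That is one component of size 8.
The largest has 8 vertices.

8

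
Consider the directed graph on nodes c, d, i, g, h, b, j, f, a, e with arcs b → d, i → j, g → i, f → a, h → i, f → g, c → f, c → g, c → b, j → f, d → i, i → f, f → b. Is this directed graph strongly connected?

No

There is no directed path from b to h, so the graph is not strongly connected.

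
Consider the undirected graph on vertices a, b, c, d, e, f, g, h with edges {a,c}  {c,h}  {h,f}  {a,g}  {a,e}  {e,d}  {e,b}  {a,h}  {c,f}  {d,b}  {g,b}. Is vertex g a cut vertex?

No

Deleting g leaves 1 component (was 1) (its neighbors a, b remain connected to each other), so g is not a cut vertex.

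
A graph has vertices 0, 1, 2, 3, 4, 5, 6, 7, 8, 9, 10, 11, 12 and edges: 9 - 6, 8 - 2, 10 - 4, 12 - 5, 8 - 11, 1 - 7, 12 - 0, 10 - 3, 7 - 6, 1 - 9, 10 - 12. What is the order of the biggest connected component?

Starting from 2 we can reach 2, 8, 11. That is one component of size 3.
Starting from 1 we can reach 1, 6, 7, 9. That is one component of size 4.
Starting from 0 we can reach 0, 3, 4, 5, 10, 12. That is one component of size 6.
The largest has 6 vertices.

6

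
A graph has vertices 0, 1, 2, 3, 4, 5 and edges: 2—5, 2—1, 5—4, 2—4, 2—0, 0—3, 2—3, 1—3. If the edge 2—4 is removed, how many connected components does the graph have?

1

2 and 4 are still connected via 2-5-4, so the component count stays at 1.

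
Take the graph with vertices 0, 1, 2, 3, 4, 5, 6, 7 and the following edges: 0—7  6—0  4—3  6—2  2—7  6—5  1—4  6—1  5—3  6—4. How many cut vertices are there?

Removing 6 increases the component count from 1 to 2, so 6 is a cut vertex.
By contrast removing 1 leaves 1 component; it is not a cut vertex. No other vertex is a cut vertex either.

1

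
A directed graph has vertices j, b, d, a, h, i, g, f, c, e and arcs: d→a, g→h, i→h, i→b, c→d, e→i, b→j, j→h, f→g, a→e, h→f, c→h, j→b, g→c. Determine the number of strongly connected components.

{a, b, c, d, e, f, g, h, i, j} are all mutually reachable — one SCC of size 10.
That gives 1 strongly connected component.

1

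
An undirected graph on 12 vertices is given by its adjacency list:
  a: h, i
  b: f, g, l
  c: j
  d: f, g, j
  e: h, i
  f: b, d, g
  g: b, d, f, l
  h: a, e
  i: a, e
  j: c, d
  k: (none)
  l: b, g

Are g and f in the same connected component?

Yes

From g we can reach b, c, d, f, g, j, l, which includes f.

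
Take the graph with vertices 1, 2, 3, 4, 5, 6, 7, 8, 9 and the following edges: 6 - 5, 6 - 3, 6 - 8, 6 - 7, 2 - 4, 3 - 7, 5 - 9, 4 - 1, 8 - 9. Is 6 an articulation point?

Yes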